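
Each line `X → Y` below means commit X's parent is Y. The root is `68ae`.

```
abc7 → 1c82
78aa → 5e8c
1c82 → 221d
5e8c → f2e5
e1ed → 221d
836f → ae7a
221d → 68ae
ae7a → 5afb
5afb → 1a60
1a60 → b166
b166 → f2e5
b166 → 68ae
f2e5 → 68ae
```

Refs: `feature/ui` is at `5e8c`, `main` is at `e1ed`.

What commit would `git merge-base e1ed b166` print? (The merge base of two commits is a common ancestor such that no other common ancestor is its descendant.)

68ae

Ancestors of e1ed: {221d, 68ae, e1ed}.
Ancestors of b166: {68ae, b166, f2e5}.
Common ancestors: {68ae}.
The only common ancestor is 68ae, so it is the merge base.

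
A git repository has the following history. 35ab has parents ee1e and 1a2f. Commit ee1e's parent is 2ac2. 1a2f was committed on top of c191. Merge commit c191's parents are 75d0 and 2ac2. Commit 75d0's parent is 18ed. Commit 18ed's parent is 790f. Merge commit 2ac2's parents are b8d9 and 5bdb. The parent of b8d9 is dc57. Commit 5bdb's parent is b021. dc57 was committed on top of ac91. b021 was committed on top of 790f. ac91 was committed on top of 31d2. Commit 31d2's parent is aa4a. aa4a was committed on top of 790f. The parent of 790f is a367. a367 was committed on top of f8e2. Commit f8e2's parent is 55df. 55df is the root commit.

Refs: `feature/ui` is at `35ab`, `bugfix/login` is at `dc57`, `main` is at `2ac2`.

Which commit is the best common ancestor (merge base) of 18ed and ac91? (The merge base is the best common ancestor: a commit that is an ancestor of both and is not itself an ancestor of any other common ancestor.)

Ancestors of 18ed: {18ed, 55df, 790f, a367, f8e2}.
Ancestors of ac91: {31d2, 55df, 790f, a367, aa4a, ac91, f8e2}.
Common ancestors: {55df, 790f, a367, f8e2}.
Among these, 790f is not an ancestor of any other common ancestor — it is the merge base.

790f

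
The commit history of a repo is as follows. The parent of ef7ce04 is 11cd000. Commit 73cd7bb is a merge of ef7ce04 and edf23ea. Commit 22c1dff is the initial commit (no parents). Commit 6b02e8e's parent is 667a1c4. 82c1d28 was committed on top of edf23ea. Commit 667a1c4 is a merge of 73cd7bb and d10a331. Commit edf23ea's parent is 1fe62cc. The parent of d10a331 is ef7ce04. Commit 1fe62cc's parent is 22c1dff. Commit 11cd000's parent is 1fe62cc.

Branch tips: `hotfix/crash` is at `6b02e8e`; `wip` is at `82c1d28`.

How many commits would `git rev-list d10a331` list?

5

Walking parent pointers from d10a331: reachable set = {11cd000, 1fe62cc, 22c1dff, d10a331, ef7ce04}.
That is 5 commits.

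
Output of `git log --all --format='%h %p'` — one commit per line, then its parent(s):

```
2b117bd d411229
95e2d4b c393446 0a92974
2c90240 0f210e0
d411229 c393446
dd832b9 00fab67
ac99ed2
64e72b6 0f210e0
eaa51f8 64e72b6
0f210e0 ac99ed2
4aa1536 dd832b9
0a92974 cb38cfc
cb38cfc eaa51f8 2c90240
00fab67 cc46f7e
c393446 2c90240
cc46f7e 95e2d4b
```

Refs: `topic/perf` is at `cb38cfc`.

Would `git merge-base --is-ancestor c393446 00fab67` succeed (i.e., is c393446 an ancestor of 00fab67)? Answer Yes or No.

Ancestors of 00fab67 (commits reachable by following parents): {00fab67, 0a92974, 0f210e0, 2c90240, 64e72b6, 95e2d4b, ac99ed2, c393446, cb38cfc, cc46f7e, eaa51f8}.
c393446 is in that set, so it is an ancestor of 00fab67.

Yes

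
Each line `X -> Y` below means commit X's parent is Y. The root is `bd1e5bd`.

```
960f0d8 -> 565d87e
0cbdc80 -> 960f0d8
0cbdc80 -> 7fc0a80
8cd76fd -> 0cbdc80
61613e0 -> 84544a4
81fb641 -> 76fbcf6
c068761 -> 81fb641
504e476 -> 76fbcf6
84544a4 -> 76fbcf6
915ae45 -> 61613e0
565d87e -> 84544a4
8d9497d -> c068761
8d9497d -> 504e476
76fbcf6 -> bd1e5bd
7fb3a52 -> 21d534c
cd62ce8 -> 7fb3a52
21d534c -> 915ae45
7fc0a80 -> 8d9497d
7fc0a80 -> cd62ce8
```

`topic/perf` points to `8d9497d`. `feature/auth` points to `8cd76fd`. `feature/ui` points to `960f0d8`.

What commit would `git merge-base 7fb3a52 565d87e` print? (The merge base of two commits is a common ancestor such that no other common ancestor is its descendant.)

84544a4

Ancestors of 7fb3a52: {21d534c, 61613e0, 76fbcf6, 7fb3a52, 84544a4, 915ae45, bd1e5bd}.
Ancestors of 565d87e: {565d87e, 76fbcf6, 84544a4, bd1e5bd}.
Common ancestors: {76fbcf6, 84544a4, bd1e5bd}.
Among these, 84544a4 is not an ancestor of any other common ancestor — it is the merge base.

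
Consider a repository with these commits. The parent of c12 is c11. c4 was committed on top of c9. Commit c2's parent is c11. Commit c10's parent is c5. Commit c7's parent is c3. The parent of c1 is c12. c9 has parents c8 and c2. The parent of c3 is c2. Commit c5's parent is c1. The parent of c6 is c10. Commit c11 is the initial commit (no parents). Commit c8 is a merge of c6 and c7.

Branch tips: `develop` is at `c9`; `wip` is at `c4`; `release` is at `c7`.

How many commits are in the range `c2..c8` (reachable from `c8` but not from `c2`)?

8

Reachable from c8: {c1, c10, c11, c12, c2, c3, c5, c6, c7, c8}.
Reachable from c2: {c11, c2}.
In c8's history but not c2's: {c1, c10, c12, c3, c5, c6, c7, c8} — 8 commits.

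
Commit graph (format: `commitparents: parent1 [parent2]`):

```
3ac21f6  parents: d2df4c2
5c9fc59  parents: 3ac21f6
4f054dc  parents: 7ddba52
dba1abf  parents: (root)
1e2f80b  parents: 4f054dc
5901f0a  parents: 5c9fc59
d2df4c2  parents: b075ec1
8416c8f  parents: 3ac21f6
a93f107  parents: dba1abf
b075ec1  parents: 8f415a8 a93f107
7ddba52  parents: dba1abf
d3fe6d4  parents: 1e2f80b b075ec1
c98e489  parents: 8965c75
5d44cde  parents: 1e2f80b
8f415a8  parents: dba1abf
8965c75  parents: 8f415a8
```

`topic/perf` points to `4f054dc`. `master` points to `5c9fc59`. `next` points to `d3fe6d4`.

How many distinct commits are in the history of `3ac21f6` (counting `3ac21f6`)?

Walking parent pointers from 3ac21f6: reachable set = {3ac21f6, 8f415a8, a93f107, b075ec1, d2df4c2, dba1abf}.
That is 6 commits.

6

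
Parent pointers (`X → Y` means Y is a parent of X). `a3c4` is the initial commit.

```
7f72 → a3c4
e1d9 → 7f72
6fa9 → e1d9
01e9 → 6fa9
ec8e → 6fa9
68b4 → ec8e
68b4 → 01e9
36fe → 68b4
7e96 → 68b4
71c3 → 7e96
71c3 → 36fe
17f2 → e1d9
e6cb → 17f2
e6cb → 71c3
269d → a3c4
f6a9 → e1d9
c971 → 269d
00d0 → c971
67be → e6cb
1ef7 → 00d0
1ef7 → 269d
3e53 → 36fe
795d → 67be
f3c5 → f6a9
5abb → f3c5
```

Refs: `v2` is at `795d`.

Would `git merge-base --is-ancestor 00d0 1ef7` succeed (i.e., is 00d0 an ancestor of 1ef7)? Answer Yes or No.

Ancestors of 1ef7 (commits reachable by following parents): {00d0, 1ef7, 269d, a3c4, c971}.
00d0 is in that set, so it is an ancestor of 1ef7.

Yes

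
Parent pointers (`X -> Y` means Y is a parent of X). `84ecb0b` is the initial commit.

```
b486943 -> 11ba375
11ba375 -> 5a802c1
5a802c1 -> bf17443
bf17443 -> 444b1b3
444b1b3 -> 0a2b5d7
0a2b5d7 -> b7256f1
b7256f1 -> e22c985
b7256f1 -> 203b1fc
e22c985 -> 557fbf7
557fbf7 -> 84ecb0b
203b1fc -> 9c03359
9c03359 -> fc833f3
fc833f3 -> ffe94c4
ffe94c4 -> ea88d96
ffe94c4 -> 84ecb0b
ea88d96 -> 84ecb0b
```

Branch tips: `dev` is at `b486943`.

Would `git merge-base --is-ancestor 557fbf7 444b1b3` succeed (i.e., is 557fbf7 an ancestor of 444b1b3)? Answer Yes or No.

Yes

Ancestors of 444b1b3 (commits reachable by following parents): {0a2b5d7, 203b1fc, 444b1b3, 557fbf7, 84ecb0b, 9c03359, b7256f1, e22c985, ea88d96, fc833f3, ffe94c4}.
557fbf7 is in that set, so it is an ancestor of 444b1b3.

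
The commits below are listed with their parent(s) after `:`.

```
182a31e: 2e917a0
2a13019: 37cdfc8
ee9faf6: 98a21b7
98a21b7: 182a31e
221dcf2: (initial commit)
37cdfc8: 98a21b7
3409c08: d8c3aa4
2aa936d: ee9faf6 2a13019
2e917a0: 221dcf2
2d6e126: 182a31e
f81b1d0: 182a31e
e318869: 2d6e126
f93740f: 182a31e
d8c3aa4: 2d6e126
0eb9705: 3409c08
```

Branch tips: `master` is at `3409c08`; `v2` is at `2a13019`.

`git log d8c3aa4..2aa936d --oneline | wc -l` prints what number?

Reachable from 2aa936d: {182a31e, 221dcf2, 2a13019, 2aa936d, 2e917a0, 37cdfc8, 98a21b7, ee9faf6}.
Reachable from d8c3aa4: {182a31e, 221dcf2, 2d6e126, 2e917a0, d8c3aa4}.
In 2aa936d's history but not d8c3aa4's: {2a13019, 2aa936d, 37cdfc8, 98a21b7, ee9faf6} — 5 commits.

5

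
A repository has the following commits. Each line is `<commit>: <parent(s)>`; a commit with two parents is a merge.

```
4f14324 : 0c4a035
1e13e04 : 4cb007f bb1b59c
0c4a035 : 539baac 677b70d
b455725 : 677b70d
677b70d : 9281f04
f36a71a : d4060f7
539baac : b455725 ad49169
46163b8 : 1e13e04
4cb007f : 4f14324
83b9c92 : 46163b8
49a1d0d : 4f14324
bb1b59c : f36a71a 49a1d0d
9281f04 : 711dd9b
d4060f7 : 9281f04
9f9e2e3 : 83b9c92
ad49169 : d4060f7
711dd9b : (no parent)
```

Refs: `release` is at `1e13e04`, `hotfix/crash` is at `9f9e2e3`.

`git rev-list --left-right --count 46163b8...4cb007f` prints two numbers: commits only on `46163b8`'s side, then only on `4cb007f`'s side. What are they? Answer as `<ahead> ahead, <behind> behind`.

5 ahead, 0 behind

Reachable from 46163b8: {0c4a035, 1e13e04, 46163b8, 49a1d0d, 4cb007f, 4f14324, 539baac, 677b70d, 711dd9b, 9281f04, ad49169, b455725, bb1b59c, d4060f7, f36a71a}.
Reachable from 4cb007f: {0c4a035, 4cb007f, 4f14324, 539baac, 677b70d, 711dd9b, 9281f04, ad49169, b455725, d4060f7}.
Only in 46163b8's history (ahead): {1e13e04, 46163b8, 49a1d0d, bb1b59c, f36a71a} — 5.
Only in 4cb007f's history (behind): {} — 0.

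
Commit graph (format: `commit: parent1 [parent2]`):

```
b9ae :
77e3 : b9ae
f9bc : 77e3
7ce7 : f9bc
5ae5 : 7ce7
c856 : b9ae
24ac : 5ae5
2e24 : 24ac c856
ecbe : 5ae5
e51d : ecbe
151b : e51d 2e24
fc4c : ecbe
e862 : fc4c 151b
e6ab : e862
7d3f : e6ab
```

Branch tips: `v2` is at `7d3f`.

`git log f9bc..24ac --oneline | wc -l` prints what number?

3

Reachable from 24ac: {24ac, 5ae5, 77e3, 7ce7, b9ae, f9bc}.
Reachable from f9bc: {77e3, b9ae, f9bc}.
In 24ac's history but not f9bc's: {24ac, 5ae5, 7ce7} — 3 commits.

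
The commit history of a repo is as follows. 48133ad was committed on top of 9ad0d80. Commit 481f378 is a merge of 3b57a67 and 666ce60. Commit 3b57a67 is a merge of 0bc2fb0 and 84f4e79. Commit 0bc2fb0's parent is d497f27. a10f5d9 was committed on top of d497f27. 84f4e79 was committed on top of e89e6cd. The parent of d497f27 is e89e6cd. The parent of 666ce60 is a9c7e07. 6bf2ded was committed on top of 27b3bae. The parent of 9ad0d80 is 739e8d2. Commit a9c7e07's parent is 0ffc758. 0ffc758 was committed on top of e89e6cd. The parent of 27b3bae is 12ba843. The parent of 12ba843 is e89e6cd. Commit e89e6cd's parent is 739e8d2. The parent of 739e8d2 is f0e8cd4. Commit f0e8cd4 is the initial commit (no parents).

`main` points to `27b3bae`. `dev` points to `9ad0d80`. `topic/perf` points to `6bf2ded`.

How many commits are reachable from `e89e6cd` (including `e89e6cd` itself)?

3

Walking parent pointers from e89e6cd: reachable set = {739e8d2, e89e6cd, f0e8cd4}.
That is 3 commits.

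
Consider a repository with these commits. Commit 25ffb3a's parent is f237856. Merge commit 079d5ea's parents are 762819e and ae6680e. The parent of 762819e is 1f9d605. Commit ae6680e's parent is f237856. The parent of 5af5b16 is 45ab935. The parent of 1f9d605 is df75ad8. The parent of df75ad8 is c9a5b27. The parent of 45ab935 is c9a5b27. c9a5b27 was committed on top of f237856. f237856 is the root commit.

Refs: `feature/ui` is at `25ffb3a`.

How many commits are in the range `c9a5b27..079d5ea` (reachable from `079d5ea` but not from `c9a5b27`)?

Reachable from 079d5ea: {079d5ea, 1f9d605, 762819e, ae6680e, c9a5b27, df75ad8, f237856}.
Reachable from c9a5b27: {c9a5b27, f237856}.
In 079d5ea's history but not c9a5b27's: {079d5ea, 1f9d605, 762819e, ae6680e, df75ad8} — 5 commits.

5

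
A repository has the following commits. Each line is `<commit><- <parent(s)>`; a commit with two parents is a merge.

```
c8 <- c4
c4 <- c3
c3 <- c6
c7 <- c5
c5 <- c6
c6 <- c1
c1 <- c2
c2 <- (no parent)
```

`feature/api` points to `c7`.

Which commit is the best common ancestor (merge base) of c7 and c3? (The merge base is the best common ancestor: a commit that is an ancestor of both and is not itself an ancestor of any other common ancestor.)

c6

Ancestors of c7: {c1, c2, c5, c6, c7}.
Ancestors of c3: {c1, c2, c3, c6}.
Common ancestors: {c1, c2, c6}.
Among these, c6 is not an ancestor of any other common ancestor — it is the merge base.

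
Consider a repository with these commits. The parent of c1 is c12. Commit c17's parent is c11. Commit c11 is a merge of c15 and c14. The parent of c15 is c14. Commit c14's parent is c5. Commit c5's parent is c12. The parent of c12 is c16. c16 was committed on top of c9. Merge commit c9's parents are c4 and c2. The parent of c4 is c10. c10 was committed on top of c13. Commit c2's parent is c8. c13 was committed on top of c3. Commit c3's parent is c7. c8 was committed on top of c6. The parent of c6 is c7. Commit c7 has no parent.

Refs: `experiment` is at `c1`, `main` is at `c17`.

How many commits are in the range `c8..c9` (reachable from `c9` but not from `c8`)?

Reachable from c9: {c10, c13, c2, c3, c4, c6, c7, c8, c9}.
Reachable from c8: {c6, c7, c8}.
In c9's history but not c8's: {c10, c13, c2, c3, c4, c9} — 6 commits.

6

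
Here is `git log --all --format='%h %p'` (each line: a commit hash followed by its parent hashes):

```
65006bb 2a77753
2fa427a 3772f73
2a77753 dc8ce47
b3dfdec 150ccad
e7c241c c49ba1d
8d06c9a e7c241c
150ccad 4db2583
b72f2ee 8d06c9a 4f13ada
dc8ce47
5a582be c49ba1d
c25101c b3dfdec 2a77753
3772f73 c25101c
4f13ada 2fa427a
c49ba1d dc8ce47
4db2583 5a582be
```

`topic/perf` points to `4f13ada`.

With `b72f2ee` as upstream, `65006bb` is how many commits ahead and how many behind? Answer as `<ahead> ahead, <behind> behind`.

1 ahead, 12 behind

Reachable from 65006bb: {2a77753, 65006bb, dc8ce47}.
Reachable from b72f2ee: {150ccad, 2a77753, 2fa427a, 3772f73, 4db2583, 4f13ada, 5a582be, 8d06c9a, b3dfdec, b72f2ee, c25101c, c49ba1d, dc8ce47, e7c241c}.
Only in 65006bb's history (ahead): {65006bb} — 1.
Only in b72f2ee's history (behind): {150ccad, 2fa427a, 3772f73, 4db2583, 4f13ada, 5a582be, 8d06c9a, b3dfdec, b72f2ee, c25101c, c49ba1d, e7c241c} — 12.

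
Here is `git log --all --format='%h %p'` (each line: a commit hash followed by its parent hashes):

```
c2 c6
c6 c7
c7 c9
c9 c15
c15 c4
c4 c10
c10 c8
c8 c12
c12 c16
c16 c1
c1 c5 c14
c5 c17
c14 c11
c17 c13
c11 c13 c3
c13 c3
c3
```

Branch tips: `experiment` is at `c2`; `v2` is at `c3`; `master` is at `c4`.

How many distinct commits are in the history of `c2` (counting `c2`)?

17

Walking parent pointers from c2: reachable set = {c1, c10, c11, c12, c13, c14, c15, c16, c17, c2, c3, c4, c5, c6, c7, c8, c9}.
That is 17 commits.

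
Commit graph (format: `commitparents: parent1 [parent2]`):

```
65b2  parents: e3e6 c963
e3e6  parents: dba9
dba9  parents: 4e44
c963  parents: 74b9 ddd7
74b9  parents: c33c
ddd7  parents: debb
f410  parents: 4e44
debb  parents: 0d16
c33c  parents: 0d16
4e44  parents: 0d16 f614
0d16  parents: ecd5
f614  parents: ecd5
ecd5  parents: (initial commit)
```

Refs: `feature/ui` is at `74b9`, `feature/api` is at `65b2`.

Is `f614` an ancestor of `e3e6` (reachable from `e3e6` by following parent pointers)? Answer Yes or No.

Ancestors of e3e6 (commits reachable by following parents): {0d16, 4e44, dba9, e3e6, ecd5, f614}.
f614 is in that set, so it is an ancestor of e3e6.

Yes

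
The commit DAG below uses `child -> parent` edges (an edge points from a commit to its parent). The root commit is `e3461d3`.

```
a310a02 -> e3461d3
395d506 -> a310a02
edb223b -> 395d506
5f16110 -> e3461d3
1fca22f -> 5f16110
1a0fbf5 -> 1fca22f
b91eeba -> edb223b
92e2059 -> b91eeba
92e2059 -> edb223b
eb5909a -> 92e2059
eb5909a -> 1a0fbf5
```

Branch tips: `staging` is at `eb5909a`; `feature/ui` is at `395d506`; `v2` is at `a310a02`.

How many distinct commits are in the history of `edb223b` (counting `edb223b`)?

Walking parent pointers from edb223b: reachable set = {395d506, a310a02, e3461d3, edb223b}.
That is 4 commits.

4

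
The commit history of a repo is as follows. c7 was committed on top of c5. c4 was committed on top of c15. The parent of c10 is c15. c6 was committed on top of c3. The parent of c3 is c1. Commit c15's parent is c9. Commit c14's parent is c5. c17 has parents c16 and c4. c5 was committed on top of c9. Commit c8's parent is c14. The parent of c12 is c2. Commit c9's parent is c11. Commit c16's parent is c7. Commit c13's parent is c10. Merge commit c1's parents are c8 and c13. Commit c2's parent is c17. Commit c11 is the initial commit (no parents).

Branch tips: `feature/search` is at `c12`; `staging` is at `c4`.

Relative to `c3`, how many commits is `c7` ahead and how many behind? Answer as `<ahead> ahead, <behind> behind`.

Reachable from c7: {c11, c5, c7, c9}.
Reachable from c3: {c1, c10, c11, c13, c14, c15, c3, c5, c8, c9}.
Only in c7's history (ahead): {c7} — 1.
Only in c3's history (behind): {c1, c10, c13, c14, c15, c3, c8} — 7.

1 ahead, 7 behind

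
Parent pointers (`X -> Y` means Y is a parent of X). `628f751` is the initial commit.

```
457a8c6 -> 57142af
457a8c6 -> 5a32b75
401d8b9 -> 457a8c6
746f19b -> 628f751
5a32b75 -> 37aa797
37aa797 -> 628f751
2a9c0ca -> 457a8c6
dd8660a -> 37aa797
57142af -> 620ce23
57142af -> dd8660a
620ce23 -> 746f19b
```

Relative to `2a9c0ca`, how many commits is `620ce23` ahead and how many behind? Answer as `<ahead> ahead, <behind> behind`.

Reachable from 620ce23: {620ce23, 628f751, 746f19b}.
Reachable from 2a9c0ca: {2a9c0ca, 37aa797, 457a8c6, 57142af, 5a32b75, 620ce23, 628f751, 746f19b, dd8660a}.
Only in 620ce23's history (ahead): {} — 0.
Only in 2a9c0ca's history (behind): {2a9c0ca, 37aa797, 457a8c6, 57142af, 5a32b75, dd8660a} — 6.

0 ahead, 6 behind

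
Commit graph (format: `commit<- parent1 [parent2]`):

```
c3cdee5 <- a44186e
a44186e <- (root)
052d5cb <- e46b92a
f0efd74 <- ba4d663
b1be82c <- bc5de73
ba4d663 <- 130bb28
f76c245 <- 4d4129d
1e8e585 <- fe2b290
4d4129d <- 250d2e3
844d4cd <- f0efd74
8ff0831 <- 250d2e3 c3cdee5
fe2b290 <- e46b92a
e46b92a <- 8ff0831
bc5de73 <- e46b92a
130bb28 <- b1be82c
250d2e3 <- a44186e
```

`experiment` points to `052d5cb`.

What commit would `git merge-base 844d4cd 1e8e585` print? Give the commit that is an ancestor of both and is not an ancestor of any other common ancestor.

e46b92a

Ancestors of 844d4cd: {130bb28, 250d2e3, 844d4cd, 8ff0831, a44186e, b1be82c, ba4d663, bc5de73, c3cdee5, e46b92a, f0efd74}.
Ancestors of 1e8e585: {1e8e585, 250d2e3, 8ff0831, a44186e, c3cdee5, e46b92a, fe2b290}.
Common ancestors: {250d2e3, 8ff0831, a44186e, c3cdee5, e46b92a}.
Among these, e46b92a is not an ancestor of any other common ancestor — it is the merge base.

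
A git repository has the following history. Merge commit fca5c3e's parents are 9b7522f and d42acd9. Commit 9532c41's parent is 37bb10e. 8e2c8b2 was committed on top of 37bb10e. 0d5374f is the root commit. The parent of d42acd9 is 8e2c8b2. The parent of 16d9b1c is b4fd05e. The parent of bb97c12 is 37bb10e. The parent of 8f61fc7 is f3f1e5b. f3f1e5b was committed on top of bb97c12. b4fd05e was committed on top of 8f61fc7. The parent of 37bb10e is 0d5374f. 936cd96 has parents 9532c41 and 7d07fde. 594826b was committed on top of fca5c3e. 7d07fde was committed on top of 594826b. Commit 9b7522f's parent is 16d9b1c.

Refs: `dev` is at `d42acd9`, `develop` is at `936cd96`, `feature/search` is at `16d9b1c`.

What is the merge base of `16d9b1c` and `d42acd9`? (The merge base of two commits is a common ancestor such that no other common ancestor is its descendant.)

Ancestors of 16d9b1c: {0d5374f, 16d9b1c, 37bb10e, 8f61fc7, b4fd05e, bb97c12, f3f1e5b}.
Ancestors of d42acd9: {0d5374f, 37bb10e, 8e2c8b2, d42acd9}.
Common ancestors: {0d5374f, 37bb10e}.
Among these, 37bb10e is not an ancestor of any other common ancestor — it is the merge base.

37bb10e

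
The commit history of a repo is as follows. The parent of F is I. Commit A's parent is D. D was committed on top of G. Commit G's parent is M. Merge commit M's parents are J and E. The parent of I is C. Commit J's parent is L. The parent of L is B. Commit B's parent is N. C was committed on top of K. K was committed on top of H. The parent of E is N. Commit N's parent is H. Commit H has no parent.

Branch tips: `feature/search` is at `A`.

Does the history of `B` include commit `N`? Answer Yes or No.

Ancestors of B (commits reachable by following parents): {B, H, N}.
N is in that set, so it is an ancestor of B.

Yes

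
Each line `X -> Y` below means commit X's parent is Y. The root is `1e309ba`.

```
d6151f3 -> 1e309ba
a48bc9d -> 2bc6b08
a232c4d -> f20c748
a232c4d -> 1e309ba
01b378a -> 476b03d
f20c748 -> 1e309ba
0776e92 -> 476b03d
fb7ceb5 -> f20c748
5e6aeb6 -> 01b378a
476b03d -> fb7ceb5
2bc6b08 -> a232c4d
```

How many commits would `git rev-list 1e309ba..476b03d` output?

3

Reachable from 476b03d: {1e309ba, 476b03d, f20c748, fb7ceb5}.
Reachable from 1e309ba: {1e309ba}.
In 476b03d's history but not 1e309ba's: {476b03d, f20c748, fb7ceb5} — 3 commits.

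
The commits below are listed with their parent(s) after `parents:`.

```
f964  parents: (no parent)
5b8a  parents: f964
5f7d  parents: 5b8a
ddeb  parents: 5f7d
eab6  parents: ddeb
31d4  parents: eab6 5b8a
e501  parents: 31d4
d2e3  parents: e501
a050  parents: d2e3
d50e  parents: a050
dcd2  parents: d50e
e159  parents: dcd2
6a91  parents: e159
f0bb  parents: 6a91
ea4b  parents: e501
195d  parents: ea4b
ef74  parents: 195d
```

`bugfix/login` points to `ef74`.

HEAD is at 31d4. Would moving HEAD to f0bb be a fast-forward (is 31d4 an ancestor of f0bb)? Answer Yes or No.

Yes

A fast-forward from 31d4 to f0bb is possible iff 31d4 is an ancestor of f0bb.
Ancestors of f0bb: {31d4, 5b8a, 5f7d, 6a91, a050, d2e3, d50e, dcd2, ddeb, e159, e501, eab6, f0bb, f964}.
31d4 is among them, so fast-forward is possible.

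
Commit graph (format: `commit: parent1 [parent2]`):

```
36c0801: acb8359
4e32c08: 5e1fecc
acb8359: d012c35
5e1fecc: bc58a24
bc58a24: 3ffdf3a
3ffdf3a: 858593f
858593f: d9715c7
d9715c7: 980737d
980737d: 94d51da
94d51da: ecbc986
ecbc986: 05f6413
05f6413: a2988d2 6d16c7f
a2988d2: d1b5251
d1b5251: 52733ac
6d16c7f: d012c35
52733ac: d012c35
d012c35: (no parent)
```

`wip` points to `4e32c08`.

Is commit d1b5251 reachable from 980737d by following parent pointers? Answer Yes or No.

Yes

Ancestors of 980737d (commits reachable by following parents): {05f6413, 52733ac, 6d16c7f, 94d51da, 980737d, a2988d2, d012c35, d1b5251, ecbc986}.
d1b5251 is in that set, so it is an ancestor of 980737d.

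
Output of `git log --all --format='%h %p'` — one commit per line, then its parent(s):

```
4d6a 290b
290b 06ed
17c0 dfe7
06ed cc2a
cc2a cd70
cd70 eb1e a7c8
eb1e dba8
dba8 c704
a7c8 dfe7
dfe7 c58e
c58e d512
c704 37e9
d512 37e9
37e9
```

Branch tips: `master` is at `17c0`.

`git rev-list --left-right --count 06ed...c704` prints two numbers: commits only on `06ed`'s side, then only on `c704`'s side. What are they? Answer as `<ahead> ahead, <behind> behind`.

Reachable from 06ed: {06ed, 37e9, a7c8, c58e, c704, cc2a, cd70, d512, dba8, dfe7, eb1e}.
Reachable from c704: {37e9, c704}.
Only in 06ed's history (ahead): {06ed, a7c8, c58e, cc2a, cd70, d512, dba8, dfe7, eb1e} — 9.
Only in c704's history (behind): {} — 0.

9 ahead, 0 behind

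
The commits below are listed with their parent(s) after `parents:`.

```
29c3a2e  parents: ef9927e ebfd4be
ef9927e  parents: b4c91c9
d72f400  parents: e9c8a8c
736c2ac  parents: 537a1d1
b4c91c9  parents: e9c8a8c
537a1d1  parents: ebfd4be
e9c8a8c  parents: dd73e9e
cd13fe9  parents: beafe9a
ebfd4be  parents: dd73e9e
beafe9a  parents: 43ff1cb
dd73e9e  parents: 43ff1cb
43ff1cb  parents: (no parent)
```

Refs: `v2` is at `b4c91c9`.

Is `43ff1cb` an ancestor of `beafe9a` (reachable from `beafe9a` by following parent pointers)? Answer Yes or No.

Ancestors of beafe9a (commits reachable by following parents): {43ff1cb, beafe9a}.
43ff1cb is in that set, so it is an ancestor of beafe9a.

Yes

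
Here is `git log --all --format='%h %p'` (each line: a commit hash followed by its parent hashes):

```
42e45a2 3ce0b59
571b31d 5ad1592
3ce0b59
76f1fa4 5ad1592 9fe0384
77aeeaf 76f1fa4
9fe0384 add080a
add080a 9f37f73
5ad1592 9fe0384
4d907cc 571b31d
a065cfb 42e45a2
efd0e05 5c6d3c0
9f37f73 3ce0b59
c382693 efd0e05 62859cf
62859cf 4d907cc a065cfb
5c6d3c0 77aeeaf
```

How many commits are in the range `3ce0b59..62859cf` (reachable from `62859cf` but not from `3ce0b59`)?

Reachable from 62859cf: {3ce0b59, 42e45a2, 4d907cc, 571b31d, 5ad1592, 62859cf, 9f37f73, 9fe0384, a065cfb, add080a}.
Reachable from 3ce0b59: {3ce0b59}.
In 62859cf's history but not 3ce0b59's: {42e45a2, 4d907cc, 571b31d, 5ad1592, 62859cf, 9f37f73, 9fe0384, a065cfb, add080a} — 9 commits.

9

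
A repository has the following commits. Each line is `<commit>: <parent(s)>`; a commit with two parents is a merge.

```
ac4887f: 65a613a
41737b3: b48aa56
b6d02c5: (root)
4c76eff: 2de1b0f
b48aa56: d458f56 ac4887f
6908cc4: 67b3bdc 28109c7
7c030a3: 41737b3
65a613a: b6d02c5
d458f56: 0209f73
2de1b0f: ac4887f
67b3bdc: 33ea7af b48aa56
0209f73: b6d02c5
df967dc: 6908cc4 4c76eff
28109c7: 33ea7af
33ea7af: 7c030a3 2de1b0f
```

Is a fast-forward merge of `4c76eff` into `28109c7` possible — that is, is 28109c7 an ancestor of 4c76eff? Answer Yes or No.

A fast-forward from 28109c7 to 4c76eff is possible iff 28109c7 is an ancestor of 4c76eff.
Ancestors of 4c76eff: {2de1b0f, 4c76eff, 65a613a, ac4887f, b6d02c5}.
28109c7 is not among them, so fast-forward is not possible.

No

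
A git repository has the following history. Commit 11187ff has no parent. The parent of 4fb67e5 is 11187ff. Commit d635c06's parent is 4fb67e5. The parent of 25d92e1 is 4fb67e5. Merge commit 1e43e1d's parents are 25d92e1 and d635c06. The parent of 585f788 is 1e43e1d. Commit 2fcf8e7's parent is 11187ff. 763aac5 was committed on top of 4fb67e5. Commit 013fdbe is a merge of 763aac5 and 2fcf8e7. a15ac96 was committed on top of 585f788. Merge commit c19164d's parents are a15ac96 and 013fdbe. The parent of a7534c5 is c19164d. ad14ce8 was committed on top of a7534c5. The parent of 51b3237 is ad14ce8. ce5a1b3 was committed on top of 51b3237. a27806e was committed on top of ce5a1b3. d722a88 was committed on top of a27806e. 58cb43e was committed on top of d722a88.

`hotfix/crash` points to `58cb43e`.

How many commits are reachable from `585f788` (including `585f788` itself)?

6

Walking parent pointers from 585f788: reachable set = {11187ff, 1e43e1d, 25d92e1, 4fb67e5, 585f788, d635c06}.
That is 6 commits.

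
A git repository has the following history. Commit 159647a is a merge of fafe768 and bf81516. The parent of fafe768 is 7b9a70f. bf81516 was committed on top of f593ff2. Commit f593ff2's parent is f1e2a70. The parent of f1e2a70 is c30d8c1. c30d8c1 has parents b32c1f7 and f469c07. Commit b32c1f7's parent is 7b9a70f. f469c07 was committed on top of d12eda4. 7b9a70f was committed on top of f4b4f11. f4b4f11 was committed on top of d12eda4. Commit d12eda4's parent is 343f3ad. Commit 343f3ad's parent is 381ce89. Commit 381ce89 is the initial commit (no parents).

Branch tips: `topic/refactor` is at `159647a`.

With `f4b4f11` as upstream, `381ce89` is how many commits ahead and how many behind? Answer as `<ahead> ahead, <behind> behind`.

Reachable from 381ce89: {381ce89}.
Reachable from f4b4f11: {343f3ad, 381ce89, d12eda4, f4b4f11}.
Only in 381ce89's history (ahead): {} — 0.
Only in f4b4f11's history (behind): {343f3ad, d12eda4, f4b4f11} — 3.

0 ahead, 3 behind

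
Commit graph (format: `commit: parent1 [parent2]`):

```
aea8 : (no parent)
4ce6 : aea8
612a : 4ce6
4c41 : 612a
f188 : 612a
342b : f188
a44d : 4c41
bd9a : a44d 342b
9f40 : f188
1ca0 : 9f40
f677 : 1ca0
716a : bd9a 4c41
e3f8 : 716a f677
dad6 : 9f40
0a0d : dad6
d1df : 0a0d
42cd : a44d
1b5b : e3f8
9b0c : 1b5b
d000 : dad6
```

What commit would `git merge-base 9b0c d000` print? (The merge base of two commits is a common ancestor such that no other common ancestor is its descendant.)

Ancestors of 9b0c: {1b5b, 1ca0, 342b, 4c41, 4ce6, 612a, 716a, 9b0c, 9f40, a44d, aea8, bd9a, e3f8, f188, f677}.
Ancestors of d000: {4ce6, 612a, 9f40, aea8, d000, dad6, f188}.
Common ancestors: {4ce6, 612a, 9f40, aea8, f188}.
Among these, 9f40 is not an ancestor of any other common ancestor — it is the merge base.

9f40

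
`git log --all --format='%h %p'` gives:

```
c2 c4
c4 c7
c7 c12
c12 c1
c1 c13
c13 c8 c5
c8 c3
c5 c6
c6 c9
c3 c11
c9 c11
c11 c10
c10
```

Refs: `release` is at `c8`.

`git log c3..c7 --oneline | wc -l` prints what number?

Reachable from c7: {c1, c10, c11, c12, c13, c3, c5, c6, c7, c8, c9}.
Reachable from c3: {c10, c11, c3}.
In c7's history but not c3's: {c1, c12, c13, c5, c6, c7, c8, c9} — 8 commits.

8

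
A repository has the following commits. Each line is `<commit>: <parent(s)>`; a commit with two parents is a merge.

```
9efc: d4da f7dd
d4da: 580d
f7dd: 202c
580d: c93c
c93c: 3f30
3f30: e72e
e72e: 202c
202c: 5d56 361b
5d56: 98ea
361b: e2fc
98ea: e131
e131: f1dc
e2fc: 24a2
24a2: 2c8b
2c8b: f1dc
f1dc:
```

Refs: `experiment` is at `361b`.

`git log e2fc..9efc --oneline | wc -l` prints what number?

12

Reachable from 9efc: {202c, 24a2, 2c8b, 361b, 3f30, 580d, 5d56, 98ea, 9efc, c93c, d4da, e131, e2fc, e72e, f1dc, f7dd}.
Reachable from e2fc: {24a2, 2c8b, e2fc, f1dc}.
In 9efc's history but not e2fc's: {202c, 361b, 3f30, 580d, 5d56, 98ea, 9efc, c93c, d4da, e131, e72e, f7dd} — 12 commits.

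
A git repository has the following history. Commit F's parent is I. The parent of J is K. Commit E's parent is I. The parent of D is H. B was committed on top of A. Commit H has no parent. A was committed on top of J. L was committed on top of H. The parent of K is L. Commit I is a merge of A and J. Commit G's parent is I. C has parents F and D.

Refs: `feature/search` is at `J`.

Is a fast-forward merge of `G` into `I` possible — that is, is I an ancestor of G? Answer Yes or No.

Yes

A fast-forward from I to G is possible iff I is an ancestor of G.
Ancestors of G: {A, G, H, I, J, K, L}.
I is among them, so fast-forward is possible.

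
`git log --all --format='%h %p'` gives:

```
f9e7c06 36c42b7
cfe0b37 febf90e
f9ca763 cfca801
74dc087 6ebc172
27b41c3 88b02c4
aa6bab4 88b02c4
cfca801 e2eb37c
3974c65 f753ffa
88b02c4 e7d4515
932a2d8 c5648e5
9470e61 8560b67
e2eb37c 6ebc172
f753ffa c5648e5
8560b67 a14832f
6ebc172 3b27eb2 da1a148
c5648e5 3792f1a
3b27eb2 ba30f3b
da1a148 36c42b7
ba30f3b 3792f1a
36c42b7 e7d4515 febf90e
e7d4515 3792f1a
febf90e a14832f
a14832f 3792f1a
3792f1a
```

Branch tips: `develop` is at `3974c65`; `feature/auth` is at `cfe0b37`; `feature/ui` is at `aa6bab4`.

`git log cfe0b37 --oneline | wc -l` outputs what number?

Walking parent pointers from cfe0b37: reachable set = {3792f1a, a14832f, cfe0b37, febf90e}.
That is 4 commits.

4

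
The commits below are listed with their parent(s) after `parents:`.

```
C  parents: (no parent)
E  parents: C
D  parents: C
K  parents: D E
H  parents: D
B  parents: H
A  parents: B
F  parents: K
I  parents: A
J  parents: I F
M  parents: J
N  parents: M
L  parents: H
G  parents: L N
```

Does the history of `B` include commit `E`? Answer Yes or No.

Ancestors of B: {B, C, D, H}.
E is not in that set, so it is not an ancestor of B.

No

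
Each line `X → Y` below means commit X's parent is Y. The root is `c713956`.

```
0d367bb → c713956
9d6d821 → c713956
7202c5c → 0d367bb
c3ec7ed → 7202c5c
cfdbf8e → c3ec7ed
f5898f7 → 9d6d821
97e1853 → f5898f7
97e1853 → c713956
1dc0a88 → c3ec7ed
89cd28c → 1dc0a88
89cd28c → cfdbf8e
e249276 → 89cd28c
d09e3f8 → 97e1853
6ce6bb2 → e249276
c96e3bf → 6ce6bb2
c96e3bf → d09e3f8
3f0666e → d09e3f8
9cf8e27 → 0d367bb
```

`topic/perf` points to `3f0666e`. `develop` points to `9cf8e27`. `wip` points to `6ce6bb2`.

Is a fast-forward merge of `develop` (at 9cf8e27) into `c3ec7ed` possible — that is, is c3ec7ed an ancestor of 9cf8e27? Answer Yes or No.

A fast-forward from c3ec7ed to 9cf8e27 is possible iff c3ec7ed is an ancestor of 9cf8e27.
Ancestors of 9cf8e27: {0d367bb, 9cf8e27, c713956}.
c3ec7ed is not among them, so fast-forward is not possible.

No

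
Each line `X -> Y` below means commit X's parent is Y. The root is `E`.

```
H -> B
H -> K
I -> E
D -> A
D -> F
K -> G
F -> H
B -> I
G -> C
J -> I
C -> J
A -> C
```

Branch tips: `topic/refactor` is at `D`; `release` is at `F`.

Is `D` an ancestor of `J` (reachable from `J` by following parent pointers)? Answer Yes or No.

Ancestors of J: {E, I, J}.
D is not in that set, so it is not an ancestor of J.

No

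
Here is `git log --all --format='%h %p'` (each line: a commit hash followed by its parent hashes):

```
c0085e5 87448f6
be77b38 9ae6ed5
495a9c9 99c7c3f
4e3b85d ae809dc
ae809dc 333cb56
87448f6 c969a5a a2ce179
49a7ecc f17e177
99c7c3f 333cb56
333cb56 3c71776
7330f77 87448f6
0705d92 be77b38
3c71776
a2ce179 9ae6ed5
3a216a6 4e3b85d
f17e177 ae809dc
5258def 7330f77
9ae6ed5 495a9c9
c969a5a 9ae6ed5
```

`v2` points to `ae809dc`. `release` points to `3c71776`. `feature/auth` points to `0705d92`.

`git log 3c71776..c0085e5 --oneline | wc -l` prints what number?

8

Reachable from c0085e5: {333cb56, 3c71776, 495a9c9, 87448f6, 99c7c3f, 9ae6ed5, a2ce179, c0085e5, c969a5a}.
Reachable from 3c71776: {3c71776}.
In c0085e5's history but not 3c71776's: {333cb56, 495a9c9, 87448f6, 99c7c3f, 9ae6ed5, a2ce179, c0085e5, c969a5a} — 8 commits.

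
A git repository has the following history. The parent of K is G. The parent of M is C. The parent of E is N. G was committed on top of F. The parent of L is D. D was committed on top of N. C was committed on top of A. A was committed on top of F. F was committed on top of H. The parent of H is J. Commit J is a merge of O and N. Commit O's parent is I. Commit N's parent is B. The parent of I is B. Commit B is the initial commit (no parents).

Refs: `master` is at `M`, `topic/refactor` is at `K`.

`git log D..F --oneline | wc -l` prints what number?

5

Reachable from F: {B, F, H, I, J, N, O}.
Reachable from D: {B, D, N}.
In F's history but not D's: {F, H, I, J, O} — 5 commits.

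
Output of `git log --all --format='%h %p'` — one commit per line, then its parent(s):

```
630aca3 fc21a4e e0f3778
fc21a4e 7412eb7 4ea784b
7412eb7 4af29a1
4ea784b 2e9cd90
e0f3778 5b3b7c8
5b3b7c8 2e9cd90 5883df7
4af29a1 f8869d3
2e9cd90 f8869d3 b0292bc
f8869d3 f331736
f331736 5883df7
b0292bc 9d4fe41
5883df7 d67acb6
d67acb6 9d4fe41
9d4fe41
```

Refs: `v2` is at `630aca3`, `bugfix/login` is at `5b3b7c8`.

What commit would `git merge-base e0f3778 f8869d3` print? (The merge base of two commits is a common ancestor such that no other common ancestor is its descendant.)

Ancestors of e0f3778: {2e9cd90, 5883df7, 5b3b7c8, 9d4fe41, b0292bc, d67acb6, e0f3778, f331736, f8869d3}.
Ancestors of f8869d3: {5883df7, 9d4fe41, d67acb6, f331736, f8869d3}.
Common ancestors: {5883df7, 9d4fe41, d67acb6, f331736, f8869d3}.
Among these, f8869d3 is not an ancestor of any other common ancestor — it is the merge base.

f8869d3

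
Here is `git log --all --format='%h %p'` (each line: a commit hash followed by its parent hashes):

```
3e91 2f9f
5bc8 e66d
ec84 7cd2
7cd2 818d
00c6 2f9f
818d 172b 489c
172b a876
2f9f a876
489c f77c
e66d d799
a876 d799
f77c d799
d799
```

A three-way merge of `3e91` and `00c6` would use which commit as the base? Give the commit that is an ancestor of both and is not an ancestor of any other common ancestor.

2f9f

Ancestors of 3e91: {2f9f, 3e91, a876, d799}.
Ancestors of 00c6: {00c6, 2f9f, a876, d799}.
Common ancestors: {2f9f, a876, d799}.
Among these, 2f9f is not an ancestor of any other common ancestor — it is the merge base.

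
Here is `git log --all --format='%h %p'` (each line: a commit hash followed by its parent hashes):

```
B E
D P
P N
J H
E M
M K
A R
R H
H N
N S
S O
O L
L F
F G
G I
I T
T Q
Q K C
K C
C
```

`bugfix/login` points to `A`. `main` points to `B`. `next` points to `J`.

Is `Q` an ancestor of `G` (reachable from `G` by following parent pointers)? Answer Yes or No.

Yes

Ancestors of G (commits reachable by following parents): {C, G, I, K, Q, T}.
Q is in that set, so it is an ancestor of G.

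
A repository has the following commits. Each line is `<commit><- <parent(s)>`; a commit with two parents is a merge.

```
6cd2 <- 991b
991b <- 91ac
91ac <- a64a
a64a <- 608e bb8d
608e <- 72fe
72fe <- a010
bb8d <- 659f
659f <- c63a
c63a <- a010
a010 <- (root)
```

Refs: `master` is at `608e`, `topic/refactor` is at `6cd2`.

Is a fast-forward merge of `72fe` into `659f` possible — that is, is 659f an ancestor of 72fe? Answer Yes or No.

A fast-forward from 659f to 72fe is possible iff 659f is an ancestor of 72fe.
Ancestors of 72fe: {72fe, a010}.
659f is not among them, so fast-forward is not possible.

No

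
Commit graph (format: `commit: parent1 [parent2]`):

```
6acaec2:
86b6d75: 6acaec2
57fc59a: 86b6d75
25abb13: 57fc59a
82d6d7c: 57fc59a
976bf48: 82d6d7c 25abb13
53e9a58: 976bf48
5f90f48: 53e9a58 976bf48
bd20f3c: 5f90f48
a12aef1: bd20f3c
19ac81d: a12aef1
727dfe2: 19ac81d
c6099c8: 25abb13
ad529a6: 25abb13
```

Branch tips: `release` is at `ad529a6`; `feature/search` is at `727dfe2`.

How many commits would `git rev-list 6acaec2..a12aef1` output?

9

Reachable from a12aef1: {25abb13, 53e9a58, 57fc59a, 5f90f48, 6acaec2, 82d6d7c, 86b6d75, 976bf48, a12aef1, bd20f3c}.
Reachable from 6acaec2: {6acaec2}.
In a12aef1's history but not 6acaec2's: {25abb13, 53e9a58, 57fc59a, 5f90f48, 82d6d7c, 86b6d75, 976bf48, a12aef1, bd20f3c} — 9 commits.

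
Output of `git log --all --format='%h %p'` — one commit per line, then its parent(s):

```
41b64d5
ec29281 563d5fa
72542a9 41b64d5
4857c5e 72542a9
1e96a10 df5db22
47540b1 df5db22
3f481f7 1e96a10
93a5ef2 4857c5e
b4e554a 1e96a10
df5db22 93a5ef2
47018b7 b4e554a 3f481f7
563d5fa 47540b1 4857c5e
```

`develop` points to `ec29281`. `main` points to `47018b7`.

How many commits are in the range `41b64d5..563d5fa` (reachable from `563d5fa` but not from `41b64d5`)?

6

Reachable from 563d5fa: {41b64d5, 47540b1, 4857c5e, 563d5fa, 72542a9, 93a5ef2, df5db22}.
Reachable from 41b64d5: {41b64d5}.
In 563d5fa's history but not 41b64d5's: {47540b1, 4857c5e, 563d5fa, 72542a9, 93a5ef2, df5db22} — 6 commits.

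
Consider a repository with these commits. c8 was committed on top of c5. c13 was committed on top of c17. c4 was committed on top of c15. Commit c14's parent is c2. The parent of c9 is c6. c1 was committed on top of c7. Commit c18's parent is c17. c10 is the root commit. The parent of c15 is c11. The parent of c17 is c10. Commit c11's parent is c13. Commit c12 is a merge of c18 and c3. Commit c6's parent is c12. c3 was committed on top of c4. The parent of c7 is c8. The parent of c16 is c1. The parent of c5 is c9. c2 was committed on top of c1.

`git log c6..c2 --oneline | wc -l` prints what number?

6

Reachable from c2: {c1, c10, c11, c12, c13, c15, c17, c18, c2, c3, c4, c5, c6, c7, c8, c9}.
Reachable from c6: {c10, c11, c12, c13, c15, c17, c18, c3, c4, c6}.
In c2's history but not c6's: {c1, c2, c5, c7, c8, c9} — 6 commits.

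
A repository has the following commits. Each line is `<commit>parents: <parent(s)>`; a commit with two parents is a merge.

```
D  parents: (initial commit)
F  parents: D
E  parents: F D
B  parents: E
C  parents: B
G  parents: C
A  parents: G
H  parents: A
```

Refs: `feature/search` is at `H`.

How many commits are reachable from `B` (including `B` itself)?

Walking parent pointers from B: reachable set = {B, D, E, F}.
That is 4 commits.

4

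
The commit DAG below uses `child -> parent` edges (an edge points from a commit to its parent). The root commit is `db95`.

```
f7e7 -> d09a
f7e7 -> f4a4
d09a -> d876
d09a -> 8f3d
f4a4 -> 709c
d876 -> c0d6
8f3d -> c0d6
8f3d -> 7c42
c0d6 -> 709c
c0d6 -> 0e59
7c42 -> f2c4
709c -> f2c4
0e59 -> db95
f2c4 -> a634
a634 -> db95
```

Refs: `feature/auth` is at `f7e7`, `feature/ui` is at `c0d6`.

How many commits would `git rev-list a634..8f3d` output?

6

Reachable from 8f3d: {0e59, 709c, 7c42, 8f3d, a634, c0d6, db95, f2c4}.
Reachable from a634: {a634, db95}.
In 8f3d's history but not a634's: {0e59, 709c, 7c42, 8f3d, c0d6, f2c4} — 6 commits.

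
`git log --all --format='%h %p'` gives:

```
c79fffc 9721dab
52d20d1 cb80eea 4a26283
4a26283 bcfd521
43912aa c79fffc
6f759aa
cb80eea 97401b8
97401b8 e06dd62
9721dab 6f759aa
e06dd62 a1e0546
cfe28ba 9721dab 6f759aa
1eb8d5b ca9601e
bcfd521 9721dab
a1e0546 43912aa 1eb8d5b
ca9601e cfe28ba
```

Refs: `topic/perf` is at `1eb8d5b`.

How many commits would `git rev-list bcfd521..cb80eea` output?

9

Reachable from cb80eea: {1eb8d5b, 43912aa, 6f759aa, 9721dab, 97401b8, a1e0546, c79fffc, ca9601e, cb80eea, cfe28ba, e06dd62}.
Reachable from bcfd521: {6f759aa, 9721dab, bcfd521}.
In cb80eea's history but not bcfd521's: {1eb8d5b, 43912aa, 97401b8, a1e0546, c79fffc, ca9601e, cb80eea, cfe28ba, e06dd62} — 9 commits.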